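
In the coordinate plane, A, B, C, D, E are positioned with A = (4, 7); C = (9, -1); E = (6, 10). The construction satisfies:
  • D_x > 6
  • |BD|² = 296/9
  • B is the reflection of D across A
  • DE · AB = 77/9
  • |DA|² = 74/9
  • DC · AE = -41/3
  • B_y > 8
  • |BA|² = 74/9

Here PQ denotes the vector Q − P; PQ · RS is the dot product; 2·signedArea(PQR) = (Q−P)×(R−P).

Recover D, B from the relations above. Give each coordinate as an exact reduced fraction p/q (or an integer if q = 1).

1. D_x = 19/3  [line -2·x + -3·y + 86/3 = 0 ∩ |DA|² = 74/9]
2. D_y = 16/3  [line -2·x + -3·y + 86/3 = 0 ∩ |DA|² = 74/9]
   → D = (19/3, 16/3)
3. B_x = 5/3  [B is the reflection of D across A]
4. B_y = 26/3  [B is the reflection of D across A]
   → B = (5/3, 26/3)

B = (5/3, 26/3)
D = (19/3, 16/3)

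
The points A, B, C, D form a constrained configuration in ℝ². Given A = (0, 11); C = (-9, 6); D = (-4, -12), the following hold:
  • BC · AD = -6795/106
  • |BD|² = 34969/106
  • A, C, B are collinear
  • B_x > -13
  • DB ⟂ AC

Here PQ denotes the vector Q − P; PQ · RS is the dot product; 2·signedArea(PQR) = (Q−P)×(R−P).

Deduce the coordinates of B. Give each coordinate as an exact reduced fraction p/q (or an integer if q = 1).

1. B_x = -1359/106  [A, C, B are collinear ∩ DB ⟂ AC]
2. B_y = 411/106  [A, C, B are collinear ∩ DB ⟂ AC]
   → B = (-1359/106, 411/106)

B = (-1359/106, 411/106)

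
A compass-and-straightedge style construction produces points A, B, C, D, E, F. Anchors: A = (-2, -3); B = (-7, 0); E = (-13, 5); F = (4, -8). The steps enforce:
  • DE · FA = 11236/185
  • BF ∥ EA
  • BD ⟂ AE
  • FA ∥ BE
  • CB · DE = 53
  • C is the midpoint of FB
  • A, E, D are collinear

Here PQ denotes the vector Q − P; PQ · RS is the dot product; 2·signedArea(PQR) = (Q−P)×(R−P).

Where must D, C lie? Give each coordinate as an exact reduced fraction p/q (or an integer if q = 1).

C = (-3/2, -4)
D = (-1239/185, 77/185)

1. D_x = -1239/185  [A, E, D are collinear ∩ BD ⟂ AE]
2. D_y = 77/185  [A, E, D are collinear ∩ BD ⟂ AE]
   → D = (-1239/185, 77/185)
3. C_x = -3/2  [C is the midpoint of FB]
4. C_y = -4  [C is the midpoint of FB]
   → C = (-3/2, -4)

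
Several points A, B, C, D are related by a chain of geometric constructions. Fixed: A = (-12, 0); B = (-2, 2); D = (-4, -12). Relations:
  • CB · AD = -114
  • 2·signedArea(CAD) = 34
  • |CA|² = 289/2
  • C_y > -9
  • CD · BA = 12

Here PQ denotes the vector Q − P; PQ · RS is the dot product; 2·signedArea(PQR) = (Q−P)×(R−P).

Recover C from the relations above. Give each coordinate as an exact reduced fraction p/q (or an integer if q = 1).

C = (-7/2, -17/2)

1. C_x = -7/2  [CD · BA = 12 ∩ CB · AD = -114]
2. C_y = -17/2  [CD · BA = 12 ∩ CB · AD = -114]
   → C = (-7/2, -17/2)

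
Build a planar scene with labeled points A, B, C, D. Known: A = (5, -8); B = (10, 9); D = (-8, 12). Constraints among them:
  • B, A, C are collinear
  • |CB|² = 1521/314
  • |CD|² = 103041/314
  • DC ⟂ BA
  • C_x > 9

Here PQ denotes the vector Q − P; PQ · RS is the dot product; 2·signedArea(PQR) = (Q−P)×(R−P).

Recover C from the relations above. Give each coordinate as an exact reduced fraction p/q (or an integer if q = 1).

C = (2945/314, 2163/314)

1. C_x = 2945/314  [B, A, C are collinear ∩ DC ⟂ BA]
2. C_y = 2163/314  [B, A, C are collinear ∩ DC ⟂ BA]
   → C = (2945/314, 2163/314)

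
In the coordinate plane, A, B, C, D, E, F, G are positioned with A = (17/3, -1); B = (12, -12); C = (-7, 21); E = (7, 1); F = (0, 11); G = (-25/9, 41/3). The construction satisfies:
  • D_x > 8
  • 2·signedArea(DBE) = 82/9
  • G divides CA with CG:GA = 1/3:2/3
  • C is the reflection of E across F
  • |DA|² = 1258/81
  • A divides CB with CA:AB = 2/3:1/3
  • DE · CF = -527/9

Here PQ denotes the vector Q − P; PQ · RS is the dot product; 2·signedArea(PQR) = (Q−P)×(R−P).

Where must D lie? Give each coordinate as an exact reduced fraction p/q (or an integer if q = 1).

D = (74/9, -4)

1. D_x = 74/9  [DE · CF = -527/9 ∩ 2·signedArea(DBE) = 82/9]
2. D_y = -4  [DE · CF = -527/9 ∩ 2·signedArea(DBE) = 82/9]
   → D = (74/9, -4)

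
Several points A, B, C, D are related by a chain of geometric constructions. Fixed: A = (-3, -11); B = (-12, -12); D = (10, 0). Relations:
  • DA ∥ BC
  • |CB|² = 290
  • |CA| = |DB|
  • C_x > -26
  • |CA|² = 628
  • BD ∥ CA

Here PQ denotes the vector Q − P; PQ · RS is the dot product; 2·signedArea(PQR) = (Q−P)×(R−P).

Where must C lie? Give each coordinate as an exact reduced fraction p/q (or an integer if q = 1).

1. C_x = -25  [BD ∥ CA ∩ DA ∥ BC]
2. C_y = -23  [BD ∥ CA ∩ DA ∥ BC]
   → C = (-25, -23)

C = (-25, -23)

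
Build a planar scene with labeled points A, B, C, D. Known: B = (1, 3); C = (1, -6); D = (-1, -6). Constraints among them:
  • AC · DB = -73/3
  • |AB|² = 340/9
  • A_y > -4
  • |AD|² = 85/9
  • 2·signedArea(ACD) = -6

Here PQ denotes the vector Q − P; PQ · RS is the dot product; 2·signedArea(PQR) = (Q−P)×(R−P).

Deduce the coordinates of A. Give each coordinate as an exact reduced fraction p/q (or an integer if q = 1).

1. A_x = -1/3  [AC · DB = -73/3 ∩ 2·signedArea(ACD) = -6]
2. A_y = -3  [AC · DB = -73/3 ∩ 2·signedArea(ACD) = -6]
   → A = (-1/3, -3)

A = (-1/3, -3)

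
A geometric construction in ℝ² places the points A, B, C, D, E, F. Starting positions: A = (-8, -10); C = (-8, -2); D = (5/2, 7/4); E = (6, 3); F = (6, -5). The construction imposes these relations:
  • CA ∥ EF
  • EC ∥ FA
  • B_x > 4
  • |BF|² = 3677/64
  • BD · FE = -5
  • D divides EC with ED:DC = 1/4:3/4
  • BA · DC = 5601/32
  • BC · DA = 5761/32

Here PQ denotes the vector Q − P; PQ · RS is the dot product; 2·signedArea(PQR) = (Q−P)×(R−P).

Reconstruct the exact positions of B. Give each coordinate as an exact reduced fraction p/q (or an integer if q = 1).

B = (17/4, 19/8)

1. B_x = 17/4  [BD · FE = -5 ∩ BA · DC = 5601/32]
2. B_y = 19/8  [BD · FE = -5 ∩ BA · DC = 5601/32]
   → B = (17/4, 19/8)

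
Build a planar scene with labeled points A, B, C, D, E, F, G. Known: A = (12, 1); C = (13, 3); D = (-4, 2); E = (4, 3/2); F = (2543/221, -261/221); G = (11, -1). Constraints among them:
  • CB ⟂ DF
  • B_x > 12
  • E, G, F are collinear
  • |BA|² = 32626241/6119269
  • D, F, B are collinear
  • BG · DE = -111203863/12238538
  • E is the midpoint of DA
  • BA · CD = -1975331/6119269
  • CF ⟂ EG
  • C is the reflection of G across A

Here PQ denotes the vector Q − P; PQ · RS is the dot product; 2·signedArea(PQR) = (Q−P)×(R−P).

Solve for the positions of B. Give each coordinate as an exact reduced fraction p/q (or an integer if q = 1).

B = (74145130/6119269, -7992396/6119269)

1. B_x = 74145130/6119269  [D, F, B are collinear ∩ CB ⟂ DF]
2. B_y = -7992396/6119269  [D, F, B are collinear ∩ CB ⟂ DF]
   → B = (74145130/6119269, -7992396/6119269)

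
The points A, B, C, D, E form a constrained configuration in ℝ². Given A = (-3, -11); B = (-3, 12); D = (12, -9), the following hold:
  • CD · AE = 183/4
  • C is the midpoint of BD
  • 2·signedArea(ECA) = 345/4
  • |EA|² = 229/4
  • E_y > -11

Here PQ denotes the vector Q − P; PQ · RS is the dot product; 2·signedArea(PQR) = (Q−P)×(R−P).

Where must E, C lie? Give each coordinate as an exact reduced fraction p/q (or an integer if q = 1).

1. C_x = 9/2  [C is the midpoint of BD]
2. C_y = 3/2  [C is the midpoint of BD]
   → C = (9/2, 3/2)
3. E_x = 9/2  [2·signedArea(ECA) = 345/4 ∩ CD · AE = 183/4]
4. E_y = -10  [2·signedArea(ECA) = 345/4 ∩ CD · AE = 183/4]
   → E = (9/2, -10)

C = (9/2, 3/2)
E = (9/2, -10)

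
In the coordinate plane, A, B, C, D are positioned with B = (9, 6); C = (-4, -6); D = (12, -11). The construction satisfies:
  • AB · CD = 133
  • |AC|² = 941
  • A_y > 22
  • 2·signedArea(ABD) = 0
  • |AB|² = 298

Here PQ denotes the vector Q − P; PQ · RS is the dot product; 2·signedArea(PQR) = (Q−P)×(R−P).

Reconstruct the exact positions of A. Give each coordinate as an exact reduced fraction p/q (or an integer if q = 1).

1. A_x = 6  [2·signedArea(ABD) = 0 ∩ AB · CD = 133]
2. A_y = 23  [2·signedArea(ABD) = 0 ∩ AB · CD = 133]
   → A = (6, 23)

A = (6, 23)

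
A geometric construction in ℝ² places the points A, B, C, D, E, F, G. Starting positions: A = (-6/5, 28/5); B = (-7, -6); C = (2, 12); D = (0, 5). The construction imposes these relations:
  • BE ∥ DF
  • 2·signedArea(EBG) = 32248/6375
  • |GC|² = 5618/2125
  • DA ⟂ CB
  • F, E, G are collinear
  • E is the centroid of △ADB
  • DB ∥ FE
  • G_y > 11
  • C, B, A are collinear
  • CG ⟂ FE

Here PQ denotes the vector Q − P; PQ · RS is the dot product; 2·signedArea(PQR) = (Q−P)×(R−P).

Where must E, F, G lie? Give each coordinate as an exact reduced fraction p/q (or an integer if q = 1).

E = (-41/15, 23/15)
F = (64/15, 188/15)
G = (1433/425, 4729/425)

1. E_x = -41/15  [E is the centroid of △ADB]
2. E_y = 23/15  [E is the centroid of △ADB]
   → E = (-41/15, 23/15)
3. F_x = 64/15  [DB ∥ FE ∩ BE ∥ DF]
4. F_y = 188/15  [DB ∥ FE ∩ BE ∥ DF]
   → F = (64/15, 188/15)
5. G_x = 1433/425  [F, E, G are collinear ∩ CG ⟂ FE]
6. G_y = 4729/425  [F, E, G are collinear ∩ CG ⟂ FE]
   → G = (1433/425, 4729/425)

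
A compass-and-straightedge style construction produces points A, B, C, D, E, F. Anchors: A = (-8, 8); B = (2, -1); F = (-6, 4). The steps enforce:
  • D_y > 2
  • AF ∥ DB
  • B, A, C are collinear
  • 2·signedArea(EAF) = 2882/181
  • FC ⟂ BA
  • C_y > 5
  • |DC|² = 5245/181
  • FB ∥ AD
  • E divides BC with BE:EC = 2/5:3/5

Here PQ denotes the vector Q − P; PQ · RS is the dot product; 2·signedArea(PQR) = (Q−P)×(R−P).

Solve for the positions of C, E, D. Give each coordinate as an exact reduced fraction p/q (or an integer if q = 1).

1. C_x = -888/181  [B, A, C are collinear ∩ FC ⟂ BA]
2. C_y = 944/181  [B, A, C are collinear ∩ FC ⟂ BA]
   → C = (-888/181, 944/181)
3. E_x = -138/181  [E divides BC with BE:EC = 2/5:3/5]
4. E_y = 269/181  [E divides BC with BE:EC = 2/5:3/5]
   → E = (-138/181, 269/181)
5. D_x = 0  [AF ∥ DB ∩ FB ∥ AD]
6. D_y = 3  [AF ∥ DB ∩ FB ∥ AD]
   → D = (0, 3)

C = (-888/181, 944/181)
D = (0, 3)
E = (-138/181, 269/181)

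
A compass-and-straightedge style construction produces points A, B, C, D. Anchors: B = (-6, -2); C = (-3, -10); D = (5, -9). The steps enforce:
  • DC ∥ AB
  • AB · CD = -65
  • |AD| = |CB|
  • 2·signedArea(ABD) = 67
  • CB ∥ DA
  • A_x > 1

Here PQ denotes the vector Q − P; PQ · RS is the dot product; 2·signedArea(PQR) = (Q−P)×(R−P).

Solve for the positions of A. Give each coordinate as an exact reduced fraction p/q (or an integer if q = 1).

1. A_x = 2  [DC ∥ AB ∩ CB ∥ DA]
2. A_y = -1  [DC ∥ AB ∩ CB ∥ DA]
   → A = (2, -1)

A = (2, -1)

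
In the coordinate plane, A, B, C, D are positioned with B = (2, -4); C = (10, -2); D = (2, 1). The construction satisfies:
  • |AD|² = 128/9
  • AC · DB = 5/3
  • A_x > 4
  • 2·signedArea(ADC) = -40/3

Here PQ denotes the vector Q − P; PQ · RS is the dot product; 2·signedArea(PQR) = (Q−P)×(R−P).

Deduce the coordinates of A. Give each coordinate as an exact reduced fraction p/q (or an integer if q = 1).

A = (14/3, -5/3)

1. A_x = 14/3  [2·signedArea(ADC) = -40/3 ∩ AC · DB = 5/3]
2. A_y = -5/3  [2·signedArea(ADC) = -40/3 ∩ AC · DB = 5/3]
   → A = (14/3, -5/3)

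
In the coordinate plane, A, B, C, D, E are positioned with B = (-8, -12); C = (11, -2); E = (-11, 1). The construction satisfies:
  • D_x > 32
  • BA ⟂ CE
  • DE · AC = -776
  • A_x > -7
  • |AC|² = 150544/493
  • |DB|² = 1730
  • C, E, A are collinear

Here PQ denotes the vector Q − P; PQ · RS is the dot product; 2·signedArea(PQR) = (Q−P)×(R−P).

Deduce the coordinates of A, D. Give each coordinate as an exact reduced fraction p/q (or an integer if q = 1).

1. A_x = -3113/493  [C, E, A are collinear ∩ BA ⟂ CE]
2. A_y = 178/493  [C, E, A are collinear ∩ BA ⟂ CE]
   → A = (-3113/493, 178/493)
3. D_x = 33  [line -8536/493·x + 1164/493·y + 287508/493 = 0 ∩ |DB|² = 1730]
4. D_y = -5  [line -8536/493·x + 1164/493·y + 287508/493 = 0 ∩ |DB|² = 1730]
   → D = (33, -5)

A = (-3113/493, 178/493)
D = (33, -5)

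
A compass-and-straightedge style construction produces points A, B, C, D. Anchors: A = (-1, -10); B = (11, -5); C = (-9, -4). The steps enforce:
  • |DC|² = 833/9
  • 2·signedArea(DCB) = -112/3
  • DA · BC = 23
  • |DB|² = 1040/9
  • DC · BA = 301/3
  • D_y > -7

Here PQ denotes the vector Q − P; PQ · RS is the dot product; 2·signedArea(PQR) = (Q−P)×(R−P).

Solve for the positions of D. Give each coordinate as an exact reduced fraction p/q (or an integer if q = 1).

D = (1/3, -19/3)

1. D_x = 1/3  [2·signedArea(DCB) = -112/3 ∩ DA · BC = 23]
2. D_y = -19/3  [2·signedArea(DCB) = -112/3 ∩ DA · BC = 23]
   → D = (1/3, -19/3)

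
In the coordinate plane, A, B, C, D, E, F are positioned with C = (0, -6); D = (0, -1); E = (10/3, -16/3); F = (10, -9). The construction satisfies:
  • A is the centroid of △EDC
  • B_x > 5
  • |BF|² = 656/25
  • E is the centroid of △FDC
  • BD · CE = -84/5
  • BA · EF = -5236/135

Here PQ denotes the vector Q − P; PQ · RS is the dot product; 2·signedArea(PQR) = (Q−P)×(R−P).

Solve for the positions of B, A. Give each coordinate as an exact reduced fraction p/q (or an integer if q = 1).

A = (10/9, -37/9)
B = (6, -29/5)

1. A_x = 10/9  [A is the centroid of △EDC]
2. A_y = -37/9  [A is the centroid of △EDC]
   → A = (10/9, -37/9)
3. B_x = 6  [BD · CE = -84/5 ∩ BA · EF = -5236/135]
4. B_y = -29/5  [BD · CE = -84/5 ∩ BA · EF = -5236/135]
   → B = (6, -29/5)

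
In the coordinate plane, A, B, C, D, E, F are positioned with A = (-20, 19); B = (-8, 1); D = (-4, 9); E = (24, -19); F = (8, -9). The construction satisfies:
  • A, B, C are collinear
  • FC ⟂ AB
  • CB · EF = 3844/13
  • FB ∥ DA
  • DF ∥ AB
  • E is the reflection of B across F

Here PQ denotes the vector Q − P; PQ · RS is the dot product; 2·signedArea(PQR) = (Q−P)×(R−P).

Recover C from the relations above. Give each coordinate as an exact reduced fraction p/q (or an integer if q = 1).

1. C_x = 20/13  [A, B, C are collinear ∩ FC ⟂ AB]
2. C_y = -173/13  [A, B, C are collinear ∩ FC ⟂ AB]
   → C = (20/13, -173/13)

C = (20/13, -173/13)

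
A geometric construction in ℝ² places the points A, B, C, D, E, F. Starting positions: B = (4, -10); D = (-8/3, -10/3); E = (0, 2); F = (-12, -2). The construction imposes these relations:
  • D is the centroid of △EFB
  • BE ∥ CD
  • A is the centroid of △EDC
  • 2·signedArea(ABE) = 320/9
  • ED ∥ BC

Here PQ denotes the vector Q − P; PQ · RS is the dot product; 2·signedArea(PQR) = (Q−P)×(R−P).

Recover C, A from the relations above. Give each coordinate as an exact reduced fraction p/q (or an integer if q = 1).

1. C_x = 4/3  [BE ∥ CD ∩ ED ∥ BC]
2. C_y = -46/3  [BE ∥ CD ∩ ED ∥ BC]
   → C = (4/3, -46/3)
3. A_x = -4/9  [A is the centroid of △EDC]
4. A_y = -50/9  [A is the centroid of △EDC]
   → A = (-4/9, -50/9)

A = (-4/9, -50/9)
C = (4/3, -46/3)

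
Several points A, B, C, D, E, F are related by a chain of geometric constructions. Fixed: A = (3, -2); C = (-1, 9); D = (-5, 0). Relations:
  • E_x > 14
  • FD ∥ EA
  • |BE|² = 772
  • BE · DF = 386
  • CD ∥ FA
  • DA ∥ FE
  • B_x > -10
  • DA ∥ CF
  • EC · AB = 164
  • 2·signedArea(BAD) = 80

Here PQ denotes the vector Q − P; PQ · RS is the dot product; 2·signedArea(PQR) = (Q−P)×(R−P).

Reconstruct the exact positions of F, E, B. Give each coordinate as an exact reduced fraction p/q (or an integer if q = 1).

1. F_x = 7  [CD ∥ FA ∩ DA ∥ CF]
2. F_y = 7  [CD ∥ FA ∩ DA ∥ CF]
   → F = (7, 7)
3. E_x = 15  [FD ∥ EA ∩ DA ∥ FE]
4. E_y = 5  [FD ∥ EA ∩ DA ∥ FE]
   → E = (15, 5)
5. B_x = -9  [2·signedArea(BAD) = 80 ∩ BE · DF = 386]
6. B_y = -9  [2·signedArea(BAD) = 80 ∩ BE · DF = 386]
   → B = (-9, -9)

B = (-9, -9)
E = (15, 5)
F = (7, 7)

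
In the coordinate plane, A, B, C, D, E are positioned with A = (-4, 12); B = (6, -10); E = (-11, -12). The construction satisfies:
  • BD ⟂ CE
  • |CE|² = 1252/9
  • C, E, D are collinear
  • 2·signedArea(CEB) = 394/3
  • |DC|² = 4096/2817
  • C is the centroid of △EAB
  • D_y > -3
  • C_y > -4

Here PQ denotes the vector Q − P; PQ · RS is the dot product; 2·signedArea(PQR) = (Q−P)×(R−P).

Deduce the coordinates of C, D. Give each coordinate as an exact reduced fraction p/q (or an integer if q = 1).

C = (-3, -10/3)
D = (-683/313, -766/313)

1. C_x = -3  [C is the centroid of △EAB]
2. C_y = -10/3  [C is the centroid of △EAB]
   → C = (-3, -10/3)
3. D_x = -683/313  [C, E, D are collinear ∩ BD ⟂ CE]
4. D_y = -766/313  [C, E, D are collinear ∩ BD ⟂ CE]
   → D = (-683/313, -766/313)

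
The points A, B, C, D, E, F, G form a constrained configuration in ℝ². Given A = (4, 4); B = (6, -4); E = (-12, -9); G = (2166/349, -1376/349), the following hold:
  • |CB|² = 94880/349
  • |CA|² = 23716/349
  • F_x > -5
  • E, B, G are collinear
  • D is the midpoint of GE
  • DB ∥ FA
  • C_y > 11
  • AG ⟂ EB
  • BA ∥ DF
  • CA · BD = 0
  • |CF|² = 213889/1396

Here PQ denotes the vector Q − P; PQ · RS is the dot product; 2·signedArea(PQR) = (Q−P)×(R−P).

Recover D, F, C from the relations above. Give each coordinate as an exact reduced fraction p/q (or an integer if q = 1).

1. D_x = -1011/349  [D is the midpoint of GE]
2. D_y = -4517/698  [D is the midpoint of GE]
   → D = (-1011/349, -4517/698)
3. F_x = -1709/349  [DB ∥ FA ∩ BA ∥ DF]
4. F_y = 1067/698  [DB ∥ FA ∩ BA ∥ DF]
   → F = (-1709/349, 1067/698)
5. C_x = 626/349  [line 3105/349·x + 1725/698·y + -15870/349 = 0 ∩ |CF|² = 213889/1396]
6. C_y = 4168/349  [line 3105/349·x + 1725/698·y + -15870/349 = 0 ∩ |CF|² = 213889/1396]
   → C = (626/349, 4168/349)

C = (626/349, 4168/349)
D = (-1011/349, -4517/698)
F = (-1709/349, 1067/698)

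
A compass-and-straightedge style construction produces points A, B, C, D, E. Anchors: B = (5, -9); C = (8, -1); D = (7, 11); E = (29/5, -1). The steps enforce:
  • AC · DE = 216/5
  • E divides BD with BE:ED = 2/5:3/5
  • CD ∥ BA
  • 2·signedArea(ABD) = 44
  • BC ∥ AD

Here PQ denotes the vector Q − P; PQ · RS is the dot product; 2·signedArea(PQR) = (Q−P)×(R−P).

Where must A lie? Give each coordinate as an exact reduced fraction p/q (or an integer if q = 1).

1. A_x = 4  [BC ∥ AD ∩ CD ∥ BA]
2. A_y = 3  [BC ∥ AD ∩ CD ∥ BA]
   → A = (4, 3)

A = (4, 3)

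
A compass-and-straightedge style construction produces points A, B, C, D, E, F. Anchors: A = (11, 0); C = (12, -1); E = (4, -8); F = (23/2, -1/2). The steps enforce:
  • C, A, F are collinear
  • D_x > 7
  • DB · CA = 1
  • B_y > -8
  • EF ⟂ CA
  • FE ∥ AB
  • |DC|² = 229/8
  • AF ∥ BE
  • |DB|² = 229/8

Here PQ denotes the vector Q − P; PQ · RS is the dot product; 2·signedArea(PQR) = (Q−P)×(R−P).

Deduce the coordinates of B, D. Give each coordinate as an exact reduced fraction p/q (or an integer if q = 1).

B = (7/2, -15/2)
D = (31/4, -17/4)

1. B_x = 7/2  [AF ∥ BE ∩ FE ∥ AB]
2. B_y = -15/2  [AF ∥ BE ∩ FE ∥ AB]
   → B = (7/2, -15/2)
3. D_x = 31/4  [line 1·x + -1·y + -12 = 0 ∩ |DB|² = 229/8]
4. D_y = -17/4  [line 1·x + -1·y + -12 = 0 ∩ |DB|² = 229/8]
   → D = (31/4, -17/4)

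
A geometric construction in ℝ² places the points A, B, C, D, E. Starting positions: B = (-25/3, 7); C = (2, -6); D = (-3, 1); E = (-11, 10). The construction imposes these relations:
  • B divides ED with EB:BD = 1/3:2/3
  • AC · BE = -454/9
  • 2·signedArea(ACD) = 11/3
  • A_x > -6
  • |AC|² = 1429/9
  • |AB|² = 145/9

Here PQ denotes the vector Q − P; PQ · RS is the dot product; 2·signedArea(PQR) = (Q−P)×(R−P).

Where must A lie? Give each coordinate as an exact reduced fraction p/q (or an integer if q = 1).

A = (-17/3, 4)

1. A_x = -17/3  [2·signedArea(ACD) = 11/3 ∩ AC · BE = -454/9]
2. A_y = 4  [2·signedArea(ACD) = 11/3 ∩ AC · BE = -454/9]
   → A = (-17/3, 4)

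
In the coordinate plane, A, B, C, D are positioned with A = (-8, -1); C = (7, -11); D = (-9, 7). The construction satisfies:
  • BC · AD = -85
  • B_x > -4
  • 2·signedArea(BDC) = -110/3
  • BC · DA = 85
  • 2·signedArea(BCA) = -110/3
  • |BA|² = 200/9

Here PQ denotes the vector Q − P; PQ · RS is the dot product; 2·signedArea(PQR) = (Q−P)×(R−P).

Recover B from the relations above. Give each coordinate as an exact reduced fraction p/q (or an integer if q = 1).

B = (-10/3, -5/3)

1. B_x = -10/3  [2·signedArea(BDC) = -110/3 ∩ BC · AD = -85]
2. B_y = -5/3  [2·signedArea(BDC) = -110/3 ∩ BC · AD = -85]
   → B = (-10/3, -5/3)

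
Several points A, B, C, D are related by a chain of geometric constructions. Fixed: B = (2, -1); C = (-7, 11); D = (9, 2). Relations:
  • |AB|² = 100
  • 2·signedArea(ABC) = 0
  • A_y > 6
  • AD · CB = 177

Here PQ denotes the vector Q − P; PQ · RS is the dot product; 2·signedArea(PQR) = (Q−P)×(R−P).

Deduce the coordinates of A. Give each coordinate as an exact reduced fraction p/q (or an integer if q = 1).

A = (-4, 7)

1. A_x = -4  [2·signedArea(ABC) = 0 ∩ AD · CB = 177]
2. A_y = 7  [2·signedArea(ABC) = 0 ∩ AD · CB = 177]
   → A = (-4, 7)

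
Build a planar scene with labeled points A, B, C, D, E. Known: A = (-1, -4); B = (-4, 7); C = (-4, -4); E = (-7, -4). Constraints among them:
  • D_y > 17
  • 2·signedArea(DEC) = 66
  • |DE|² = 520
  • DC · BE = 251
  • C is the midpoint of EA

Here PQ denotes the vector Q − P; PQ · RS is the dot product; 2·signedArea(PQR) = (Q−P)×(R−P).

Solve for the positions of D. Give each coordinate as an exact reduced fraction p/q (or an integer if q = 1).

1. D_x = -1  [DC · BE = 251 ∩ 2·signedArea(DEC) = 66]
2. D_y = 18  [DC · BE = 251 ∩ 2·signedArea(DEC) = 66]
   → D = (-1, 18)

D = (-1, 18)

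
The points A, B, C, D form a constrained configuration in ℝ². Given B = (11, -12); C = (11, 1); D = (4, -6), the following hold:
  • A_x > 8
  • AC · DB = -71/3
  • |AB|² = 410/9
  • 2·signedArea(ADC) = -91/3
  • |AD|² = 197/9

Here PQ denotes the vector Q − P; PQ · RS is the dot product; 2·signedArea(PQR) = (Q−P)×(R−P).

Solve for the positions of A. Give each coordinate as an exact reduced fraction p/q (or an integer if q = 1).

A = (26/3, -17/3)

1. A_x = 26/3  [AC · DB = -71/3 ∩ 2·signedArea(ADC) = -91/3]
2. A_y = -17/3  [AC · DB = -71/3 ∩ 2·signedArea(ADC) = -91/3]
   → A = (26/3, -17/3)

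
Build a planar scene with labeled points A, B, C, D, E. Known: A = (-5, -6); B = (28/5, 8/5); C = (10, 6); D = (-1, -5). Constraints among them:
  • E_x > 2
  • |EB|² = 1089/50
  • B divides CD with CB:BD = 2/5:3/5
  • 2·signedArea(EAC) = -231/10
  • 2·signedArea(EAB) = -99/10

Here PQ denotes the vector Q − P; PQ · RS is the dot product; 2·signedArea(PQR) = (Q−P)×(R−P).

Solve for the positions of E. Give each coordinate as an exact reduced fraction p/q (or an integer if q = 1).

1. E_x = 23/10  [2·signedArea(EAC) = -231/10 ∩ 2·signedArea(EAB) = -99/10]
2. E_y = -17/10  [2·signedArea(EAC) = -231/10 ∩ 2·signedArea(EAB) = -99/10]
   → E = (23/10, -17/10)

E = (23/10, -17/10)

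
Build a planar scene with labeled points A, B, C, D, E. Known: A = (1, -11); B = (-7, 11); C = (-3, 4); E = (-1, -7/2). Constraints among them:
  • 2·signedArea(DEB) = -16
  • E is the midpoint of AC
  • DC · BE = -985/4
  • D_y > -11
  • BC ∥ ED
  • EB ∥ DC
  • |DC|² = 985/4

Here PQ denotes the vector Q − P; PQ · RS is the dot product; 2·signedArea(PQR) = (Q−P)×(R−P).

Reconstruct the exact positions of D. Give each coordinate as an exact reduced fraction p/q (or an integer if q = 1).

1. D_x = 3  [EB ∥ DC ∩ BC ∥ ED]
2. D_y = -21/2  [EB ∥ DC ∩ BC ∥ ED]
   → D = (3, -21/2)

D = (3, -21/2)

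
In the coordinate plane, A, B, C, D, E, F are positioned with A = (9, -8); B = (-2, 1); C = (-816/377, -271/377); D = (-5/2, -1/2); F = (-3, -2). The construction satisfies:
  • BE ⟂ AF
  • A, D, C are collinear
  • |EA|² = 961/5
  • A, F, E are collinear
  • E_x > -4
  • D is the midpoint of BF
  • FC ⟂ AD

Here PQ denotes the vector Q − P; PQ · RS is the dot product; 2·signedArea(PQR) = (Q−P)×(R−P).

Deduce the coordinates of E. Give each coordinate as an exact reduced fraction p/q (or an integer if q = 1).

E = (-17/5, -9/5)

1. E_x = -17/5  [A, F, E are collinear ∩ BE ⟂ AF]
2. E_y = -9/5  [A, F, E are collinear ∩ BE ⟂ AF]
   → E = (-17/5, -9/5)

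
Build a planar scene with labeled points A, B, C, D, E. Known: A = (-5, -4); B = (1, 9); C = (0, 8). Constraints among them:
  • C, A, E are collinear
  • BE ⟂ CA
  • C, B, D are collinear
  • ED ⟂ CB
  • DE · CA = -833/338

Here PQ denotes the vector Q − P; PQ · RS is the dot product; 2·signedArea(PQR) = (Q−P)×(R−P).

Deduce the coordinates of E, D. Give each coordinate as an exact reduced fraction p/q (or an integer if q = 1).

D = (289/338, 2993/338)
E = (85/169, 1556/169)

1. E_x = 85/169  [C, A, E are collinear ∩ BE ⟂ CA]
2. E_y = 1556/169  [C, A, E are collinear ∩ BE ⟂ CA]
   → E = (85/169, 1556/169)
3. D_x = 289/338  [C, B, D are collinear ∩ ED ⟂ CB]
4. D_y = 2993/338  [C, B, D are collinear ∩ ED ⟂ CB]
   → D = (289/338, 2993/338)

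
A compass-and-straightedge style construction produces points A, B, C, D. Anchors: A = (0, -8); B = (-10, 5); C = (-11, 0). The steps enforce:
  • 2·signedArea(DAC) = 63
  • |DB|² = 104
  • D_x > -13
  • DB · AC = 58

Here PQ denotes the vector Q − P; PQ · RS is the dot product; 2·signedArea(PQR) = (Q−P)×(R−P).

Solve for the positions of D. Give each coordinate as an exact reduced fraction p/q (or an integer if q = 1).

1. D_x = -12  [2·signedArea(DAC) = 63 ∩ DB · AC = 58]
2. D_y = -5  [2·signedArea(DAC) = 63 ∩ DB · AC = 58]
   → D = (-12, -5)

D = (-12, -5)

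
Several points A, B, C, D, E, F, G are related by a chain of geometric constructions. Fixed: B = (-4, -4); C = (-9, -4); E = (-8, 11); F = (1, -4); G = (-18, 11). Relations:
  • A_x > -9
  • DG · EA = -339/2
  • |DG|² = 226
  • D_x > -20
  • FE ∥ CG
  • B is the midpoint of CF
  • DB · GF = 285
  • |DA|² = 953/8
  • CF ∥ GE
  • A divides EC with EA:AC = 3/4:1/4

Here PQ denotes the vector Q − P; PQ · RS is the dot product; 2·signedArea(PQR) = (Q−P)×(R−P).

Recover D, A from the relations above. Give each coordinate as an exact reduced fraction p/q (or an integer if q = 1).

A = (-35/4, -1/4)
D = (-19, -4)

1. A_x = -35/4  [A divides EC with EA:AC = 3/4:1/4]
2. A_y = -1/4  [A divides EC with EA:AC = 3/4:1/4]
   → A = (-35/4, -1/4)
3. D_x = -19  [DG · EA = -339/2 ∩ DB · GF = 285]
4. D_y = -4  [DG · EA = -339/2 ∩ DB · GF = 285]
   → D = (-19, -4)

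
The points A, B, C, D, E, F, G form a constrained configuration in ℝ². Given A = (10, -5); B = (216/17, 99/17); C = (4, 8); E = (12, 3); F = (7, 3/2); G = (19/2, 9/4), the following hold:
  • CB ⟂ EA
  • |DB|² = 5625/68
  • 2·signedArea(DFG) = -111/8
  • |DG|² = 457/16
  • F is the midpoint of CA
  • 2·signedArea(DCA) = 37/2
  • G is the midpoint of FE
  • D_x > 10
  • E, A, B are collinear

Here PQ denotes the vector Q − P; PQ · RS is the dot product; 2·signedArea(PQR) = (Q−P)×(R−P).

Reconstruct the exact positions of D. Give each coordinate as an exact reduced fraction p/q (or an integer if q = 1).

1. D_x = 21/2  [2·signedArea(DFG) = -111/8 ∩ 2·signedArea(DCA) = 37/2]
2. D_y = -3  [2·signedArea(DFG) = -111/8 ∩ 2·signedArea(DCA) = 37/2]
   → D = (21/2, -3)

D = (21/2, -3)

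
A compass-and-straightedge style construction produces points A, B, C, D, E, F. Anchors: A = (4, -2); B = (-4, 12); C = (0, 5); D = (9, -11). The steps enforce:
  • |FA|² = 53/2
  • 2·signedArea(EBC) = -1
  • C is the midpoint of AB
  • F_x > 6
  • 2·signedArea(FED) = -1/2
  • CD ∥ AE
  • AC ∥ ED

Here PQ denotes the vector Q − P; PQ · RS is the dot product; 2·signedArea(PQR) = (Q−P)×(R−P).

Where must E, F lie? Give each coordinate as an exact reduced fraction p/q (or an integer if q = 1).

E = (13, -18)
F = (13/2, -13/2)

1. E_x = 13  [AC ∥ ED ∩ CD ∥ AE]
2. E_y = -18  [AC ∥ ED ∩ CD ∥ AE]
   → E = (13, -18)
3. F_x = 13/2  [line -7·x + -4·y + 39/2 = 0 ∩ |FA|² = 53/2]
4. F_y = -13/2  [line -7·x + -4·y + 39/2 = 0 ∩ |FA|² = 53/2]
   → F = (13/2, -13/2)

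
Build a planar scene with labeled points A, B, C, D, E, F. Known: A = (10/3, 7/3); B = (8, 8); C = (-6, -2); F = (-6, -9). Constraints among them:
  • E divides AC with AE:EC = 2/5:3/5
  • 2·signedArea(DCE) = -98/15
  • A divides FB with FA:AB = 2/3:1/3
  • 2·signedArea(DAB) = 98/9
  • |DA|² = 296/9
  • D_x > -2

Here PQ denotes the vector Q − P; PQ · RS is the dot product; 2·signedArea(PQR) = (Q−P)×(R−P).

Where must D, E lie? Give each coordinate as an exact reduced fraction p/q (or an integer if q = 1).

1. E_x = -2/5  [E divides AC with AE:EC = 2/5:3/5]
2. E_y = 3/5  [E divides AC with AE:EC = 2/5:3/5]
   → E = (-2/5, 3/5)
3. D_x = -4/3  [2·signedArea(DAB) = 98/9 ∩ 2·signedArea(DCE) = -98/15]
4. D_y = -1  [2·signedArea(DAB) = 98/9 ∩ 2·signedArea(DCE) = -98/15]
   → D = (-4/3, -1)

D = (-4/3, -1)
E = (-2/5, 3/5)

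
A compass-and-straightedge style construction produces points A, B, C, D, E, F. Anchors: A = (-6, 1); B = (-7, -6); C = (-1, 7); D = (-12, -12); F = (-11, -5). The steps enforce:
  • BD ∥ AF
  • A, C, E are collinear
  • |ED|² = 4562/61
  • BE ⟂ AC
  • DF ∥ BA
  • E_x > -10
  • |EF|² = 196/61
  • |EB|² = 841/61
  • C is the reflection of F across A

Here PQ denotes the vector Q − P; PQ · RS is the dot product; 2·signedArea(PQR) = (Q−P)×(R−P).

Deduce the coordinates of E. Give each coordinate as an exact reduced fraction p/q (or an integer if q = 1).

E = (-601/61, -221/61)

1. E_x = -601/61  [A, C, E are collinear ∩ BE ⟂ AC]
2. E_y = -221/61  [A, C, E are collinear ∩ BE ⟂ AC]
   → E = (-601/61, -221/61)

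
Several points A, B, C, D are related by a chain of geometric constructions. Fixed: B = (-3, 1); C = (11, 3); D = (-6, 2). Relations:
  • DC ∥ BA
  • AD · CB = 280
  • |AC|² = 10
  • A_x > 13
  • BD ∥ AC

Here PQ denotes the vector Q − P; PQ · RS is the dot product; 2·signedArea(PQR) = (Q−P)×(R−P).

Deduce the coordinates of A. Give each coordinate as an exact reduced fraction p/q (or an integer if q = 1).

A = (14, 2)

1. A_x = 14  [BD ∥ AC ∩ DC ∥ BA]
2. A_y = 2  [BD ∥ AC ∩ DC ∥ BA]
   → A = (14, 2)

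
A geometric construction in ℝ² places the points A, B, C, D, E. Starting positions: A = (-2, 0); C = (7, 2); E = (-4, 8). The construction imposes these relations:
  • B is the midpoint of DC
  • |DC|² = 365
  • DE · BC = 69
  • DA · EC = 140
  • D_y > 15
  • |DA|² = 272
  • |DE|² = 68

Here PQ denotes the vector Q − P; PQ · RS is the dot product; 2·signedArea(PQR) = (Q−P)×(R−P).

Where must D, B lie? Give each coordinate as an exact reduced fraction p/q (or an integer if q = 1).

B = (1/2, 9)
D = (-6, 16)

1. D_x = -6  [line -11·x + 6·y + -162 = 0 ∩ |DA|² = 272]
2. D_y = 16  [line -11·x + 6·y + -162 = 0 ∩ |DA|² = 272]
   → D = (-6, 16)
3. B_x = 1/2  [DE · BC = 69 ∩ B is the midpoint of DC]
4. B_y = 9  [DE · BC = 69 ∩ B is the midpoint of DC]
   → B = (1/2, 9)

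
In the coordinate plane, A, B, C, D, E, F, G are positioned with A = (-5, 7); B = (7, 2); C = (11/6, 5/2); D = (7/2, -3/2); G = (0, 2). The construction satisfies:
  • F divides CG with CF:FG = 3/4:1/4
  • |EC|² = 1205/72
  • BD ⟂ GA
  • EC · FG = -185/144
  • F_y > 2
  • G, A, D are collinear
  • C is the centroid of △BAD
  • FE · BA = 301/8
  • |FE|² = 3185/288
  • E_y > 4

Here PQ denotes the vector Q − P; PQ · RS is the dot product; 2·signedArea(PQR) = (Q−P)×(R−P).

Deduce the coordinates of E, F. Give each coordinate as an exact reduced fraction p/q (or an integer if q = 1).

1. F_x = 11/24  [F divides CG with CF:FG = 3/4:1/4]
2. F_y = 17/8  [F divides CG with CF:FG = 3/4:1/4]
   → F = (11/24, 17/8)
3. E_x = -19/12  [EC · FG = -185/144 ∩ FE · BA = 301/8]
4. E_y = 19/4  [EC · FG = -185/144 ∩ FE · BA = 301/8]
   → E = (-19/12, 19/4)

E = (-19/12, 19/4)
F = (11/24, 17/8)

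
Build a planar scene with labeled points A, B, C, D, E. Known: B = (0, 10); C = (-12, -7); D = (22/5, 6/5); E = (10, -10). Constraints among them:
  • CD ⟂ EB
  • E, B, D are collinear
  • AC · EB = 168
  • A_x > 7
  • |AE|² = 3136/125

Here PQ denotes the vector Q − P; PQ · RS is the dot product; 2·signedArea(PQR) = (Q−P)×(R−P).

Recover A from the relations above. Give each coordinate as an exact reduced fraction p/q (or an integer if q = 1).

A = (194/25, -138/25)

1. A_x = 194/25  [line 10·x + -20·y + -188 = 0 ∩ |AE|² = 3136/125]
2. A_y = -138/25  [line 10·x + -20·y + -188 = 0 ∩ |AE|² = 3136/125]
   → A = (194/25, -138/25)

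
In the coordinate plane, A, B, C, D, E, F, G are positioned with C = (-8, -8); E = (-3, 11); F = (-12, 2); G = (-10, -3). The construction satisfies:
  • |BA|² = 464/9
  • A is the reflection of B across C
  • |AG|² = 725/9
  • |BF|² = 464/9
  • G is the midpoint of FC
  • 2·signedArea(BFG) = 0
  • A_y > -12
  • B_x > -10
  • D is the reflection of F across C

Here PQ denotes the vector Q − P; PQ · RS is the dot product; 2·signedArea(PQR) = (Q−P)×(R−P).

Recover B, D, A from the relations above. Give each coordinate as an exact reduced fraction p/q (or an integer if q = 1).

1. B_x = -28/3  [line 5·x + 2·y + 56 = 0 ∩ |BF|² = 464/9]
2. B_y = -14/3  [line 5·x + 2·y + 56 = 0 ∩ |BF|² = 464/9]
   → B = (-28/3, -14/3)
3. D_x = -4  [D is the reflection of F across C]
4. D_y = -18  [D is the reflection of F across C]
   → D = (-4, -18)
5. A_x = -20/3  [A is the reflection of B across C]
6. A_y = -34/3  [A is the reflection of B across C]
   → A = (-20/3, -34/3)

A = (-20/3, -34/3)
B = (-28/3, -14/3)
D = (-4, -18)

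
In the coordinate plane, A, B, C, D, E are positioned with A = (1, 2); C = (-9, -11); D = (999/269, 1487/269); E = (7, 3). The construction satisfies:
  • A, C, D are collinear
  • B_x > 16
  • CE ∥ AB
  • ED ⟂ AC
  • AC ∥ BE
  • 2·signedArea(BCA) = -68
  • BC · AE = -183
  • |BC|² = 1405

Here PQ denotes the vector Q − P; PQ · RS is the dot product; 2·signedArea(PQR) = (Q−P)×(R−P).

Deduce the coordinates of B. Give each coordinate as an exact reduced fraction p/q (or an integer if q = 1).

1. B_x = 17  [AC ∥ BE ∩ CE ∥ AB]
2. B_y = 16  [AC ∥ BE ∩ CE ∥ AB]
   → B = (17, 16)

B = (17, 16)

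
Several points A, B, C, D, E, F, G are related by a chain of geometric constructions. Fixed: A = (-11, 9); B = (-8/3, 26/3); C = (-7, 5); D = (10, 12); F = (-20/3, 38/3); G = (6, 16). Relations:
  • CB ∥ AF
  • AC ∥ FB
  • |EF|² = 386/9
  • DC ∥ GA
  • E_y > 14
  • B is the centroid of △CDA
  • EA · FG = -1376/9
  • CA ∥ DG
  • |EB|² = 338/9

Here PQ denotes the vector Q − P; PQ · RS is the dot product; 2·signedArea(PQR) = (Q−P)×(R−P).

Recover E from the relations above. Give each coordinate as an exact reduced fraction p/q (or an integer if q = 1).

E = (-1/3, 43/3)

1. E_x = -1/3  [line -38/3·x + -10/3·y + 392/9 = 0 ∩ |EB|² = 338/9]
2. E_y = 43/3  [line -38/3·x + -10/3·y + 392/9 = 0 ∩ |EB|² = 338/9]
   → E = (-1/3, 43/3)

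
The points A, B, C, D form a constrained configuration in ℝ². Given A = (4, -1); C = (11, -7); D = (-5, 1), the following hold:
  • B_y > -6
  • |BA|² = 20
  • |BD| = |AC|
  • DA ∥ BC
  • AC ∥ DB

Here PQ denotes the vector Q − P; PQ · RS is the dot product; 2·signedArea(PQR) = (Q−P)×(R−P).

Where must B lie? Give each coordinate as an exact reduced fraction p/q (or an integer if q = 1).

B = (2, -5)

1. B_x = 2  [DA ∥ BC ∩ AC ∥ DB]
2. B_y = -5  [DA ∥ BC ∩ AC ∥ DB]
   → B = (2, -5)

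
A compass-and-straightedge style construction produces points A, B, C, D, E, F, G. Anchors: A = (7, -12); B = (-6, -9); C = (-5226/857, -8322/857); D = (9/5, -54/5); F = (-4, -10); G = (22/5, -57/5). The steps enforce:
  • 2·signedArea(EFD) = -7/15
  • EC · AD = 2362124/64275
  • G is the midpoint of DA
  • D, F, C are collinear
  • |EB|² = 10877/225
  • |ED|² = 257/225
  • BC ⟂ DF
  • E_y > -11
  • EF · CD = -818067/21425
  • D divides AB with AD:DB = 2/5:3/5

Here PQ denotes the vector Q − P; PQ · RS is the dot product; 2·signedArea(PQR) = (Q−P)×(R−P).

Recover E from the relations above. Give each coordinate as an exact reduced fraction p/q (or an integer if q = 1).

E = (11/15, -161/15)

1. E_x = 11/15  [2·signedArea(EFD) = -7/15 ∩ EF · CD = -818067/21425]
2. E_y = -161/15  [2·signedArea(EFD) = -7/15 ∩ EF · CD = -818067/21425]
   → E = (11/15, -161/15)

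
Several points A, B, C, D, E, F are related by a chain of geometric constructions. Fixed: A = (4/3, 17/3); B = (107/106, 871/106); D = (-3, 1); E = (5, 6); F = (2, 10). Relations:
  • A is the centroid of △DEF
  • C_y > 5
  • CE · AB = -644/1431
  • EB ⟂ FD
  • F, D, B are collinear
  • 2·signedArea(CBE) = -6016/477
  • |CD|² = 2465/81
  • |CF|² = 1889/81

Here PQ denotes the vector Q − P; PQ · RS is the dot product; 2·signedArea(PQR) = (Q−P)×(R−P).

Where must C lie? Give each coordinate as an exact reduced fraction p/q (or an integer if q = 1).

1. C_x = 1/9  [CE · AB = -644/1431 ∩ 2·signedArea(CBE) = -6016/477]
2. C_y = 50/9  [CE · AB = -644/1431 ∩ 2·signedArea(CBE) = -6016/477]
   → C = (1/9, 50/9)

C = (1/9, 50/9)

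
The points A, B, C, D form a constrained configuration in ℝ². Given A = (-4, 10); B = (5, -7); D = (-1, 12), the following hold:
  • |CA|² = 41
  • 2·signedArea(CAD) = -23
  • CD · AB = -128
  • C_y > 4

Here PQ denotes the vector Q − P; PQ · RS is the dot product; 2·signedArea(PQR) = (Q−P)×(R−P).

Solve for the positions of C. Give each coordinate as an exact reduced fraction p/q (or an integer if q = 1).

C = (0, 5)

1. C_x = 0  [2·signedArea(CAD) = -23 ∩ CD · AB = -128]
2. C_y = 5  [2·signedArea(CAD) = -23 ∩ CD · AB = -128]
   → C = (0, 5)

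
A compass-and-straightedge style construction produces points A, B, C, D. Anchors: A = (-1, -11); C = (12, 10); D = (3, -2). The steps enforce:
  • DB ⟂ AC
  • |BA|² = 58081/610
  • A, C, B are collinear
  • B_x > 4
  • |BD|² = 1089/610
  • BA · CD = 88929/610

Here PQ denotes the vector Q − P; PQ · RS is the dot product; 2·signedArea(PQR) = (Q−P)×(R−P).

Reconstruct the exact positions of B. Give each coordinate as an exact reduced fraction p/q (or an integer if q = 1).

1. B_x = 2523/610  [A, C, B are collinear ∩ DB ⟂ AC]
2. B_y = -1649/610  [A, C, B are collinear ∩ DB ⟂ AC]
   → B = (2523/610, -1649/610)

B = (2523/610, -1649/610)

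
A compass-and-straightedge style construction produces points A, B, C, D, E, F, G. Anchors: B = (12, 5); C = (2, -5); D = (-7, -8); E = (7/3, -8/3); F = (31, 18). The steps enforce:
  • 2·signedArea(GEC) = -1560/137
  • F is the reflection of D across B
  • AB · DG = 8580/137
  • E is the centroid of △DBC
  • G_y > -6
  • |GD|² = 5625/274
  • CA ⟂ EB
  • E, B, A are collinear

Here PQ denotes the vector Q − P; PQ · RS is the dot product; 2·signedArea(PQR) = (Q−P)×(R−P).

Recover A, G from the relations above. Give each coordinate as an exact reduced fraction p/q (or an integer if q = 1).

A = (136/137, -511/137)
G = (-823/274, -1607/274)

1. A_x = 136/137  [E, B, A are collinear ∩ CA ⟂ EB]
2. A_y = -511/137  [E, B, A are collinear ∩ CA ⟂ EB]
   → A = (136/137, -511/137)
3. G_x = -823/274  [2·signedArea(GEC) = -1560/137 ∩ AB · DG = 8580/137]
4. G_y = -1607/274  [2·signedArea(GEC) = -1560/137 ∩ AB · DG = 8580/137]
   → G = (-823/274, -1607/274)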